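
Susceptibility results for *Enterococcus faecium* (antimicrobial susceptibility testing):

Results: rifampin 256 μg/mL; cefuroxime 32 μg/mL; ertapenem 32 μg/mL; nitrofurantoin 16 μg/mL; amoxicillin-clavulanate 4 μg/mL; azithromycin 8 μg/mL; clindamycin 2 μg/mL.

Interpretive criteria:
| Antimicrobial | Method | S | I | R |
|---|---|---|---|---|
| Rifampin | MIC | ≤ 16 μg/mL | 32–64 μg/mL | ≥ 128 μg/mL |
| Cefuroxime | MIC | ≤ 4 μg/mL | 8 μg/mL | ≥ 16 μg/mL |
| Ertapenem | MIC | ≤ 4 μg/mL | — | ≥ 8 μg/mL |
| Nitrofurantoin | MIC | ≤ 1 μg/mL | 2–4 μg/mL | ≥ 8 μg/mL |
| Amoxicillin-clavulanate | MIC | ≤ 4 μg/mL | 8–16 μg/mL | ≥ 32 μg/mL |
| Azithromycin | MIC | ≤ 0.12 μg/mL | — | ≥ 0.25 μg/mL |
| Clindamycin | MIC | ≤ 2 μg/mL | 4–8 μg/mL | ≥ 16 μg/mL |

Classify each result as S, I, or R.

Rifampin: 256 μg/mL is ≥ 128 μg/mL → R
Cefuroxime 32 μg/mL: ≥ 16 μg/mL ⇒ resistant
Ertapenem 32 μg/mL: ≥ 8 μg/mL ⇒ R
Nitrofurantoin: 16 μg/mL is ≥ 8 μg/mL → R
Amoxicillin-clavulanate: 4 μg/mL is ≤ 4 μg/mL ⇒ Susceptible
Azithromycin 8 μg/mL: ≥ 0.25 μg/mL — Resistant
Clindamycin 2 μg/mL: ≤ 2 μg/mL — Susceptible

R, R, R, R, S, R, S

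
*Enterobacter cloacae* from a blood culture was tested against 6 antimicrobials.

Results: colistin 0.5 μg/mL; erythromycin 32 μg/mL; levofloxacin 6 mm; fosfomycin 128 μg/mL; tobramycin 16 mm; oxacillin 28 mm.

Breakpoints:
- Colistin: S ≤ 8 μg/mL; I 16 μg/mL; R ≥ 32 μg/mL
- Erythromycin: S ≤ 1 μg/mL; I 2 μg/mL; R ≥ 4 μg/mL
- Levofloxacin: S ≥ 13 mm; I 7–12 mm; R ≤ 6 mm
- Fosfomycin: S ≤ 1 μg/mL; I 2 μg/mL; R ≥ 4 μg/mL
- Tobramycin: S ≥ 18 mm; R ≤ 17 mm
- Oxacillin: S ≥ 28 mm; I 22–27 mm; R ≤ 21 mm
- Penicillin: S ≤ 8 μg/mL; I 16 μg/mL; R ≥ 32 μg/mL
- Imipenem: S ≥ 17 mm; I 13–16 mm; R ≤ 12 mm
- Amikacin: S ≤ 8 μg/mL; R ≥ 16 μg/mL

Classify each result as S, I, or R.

Colistin (0.5 μg/mL) ≤ 8 μg/mL → Susceptible
Erythromycin 32 μg/mL: ≥ 4 μg/mL — R
Levofloxacin (6 mm) ≤ 6 mm → resistant
Fosfomycin 128 μg/mL: ≥ 4 μg/mL ⇒ R
Tobramycin 16 mm: ≤ 17 mm ⇒ Resistant
Oxacillin 28 mm: ≥ 28 mm ⇒ susceptible

S, R, R, R, R, S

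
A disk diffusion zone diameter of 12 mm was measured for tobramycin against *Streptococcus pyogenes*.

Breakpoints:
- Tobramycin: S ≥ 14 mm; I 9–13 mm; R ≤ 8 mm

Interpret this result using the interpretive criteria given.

I

Tobramycin (12 mm) in 9–13 mm — I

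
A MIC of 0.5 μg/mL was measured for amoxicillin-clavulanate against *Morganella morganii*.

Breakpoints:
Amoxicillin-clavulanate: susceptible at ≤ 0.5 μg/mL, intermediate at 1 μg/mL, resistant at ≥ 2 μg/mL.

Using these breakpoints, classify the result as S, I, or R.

S

Amoxicillin-clavulanate (0.5 μg/mL) ≤ 0.5 μg/mL → S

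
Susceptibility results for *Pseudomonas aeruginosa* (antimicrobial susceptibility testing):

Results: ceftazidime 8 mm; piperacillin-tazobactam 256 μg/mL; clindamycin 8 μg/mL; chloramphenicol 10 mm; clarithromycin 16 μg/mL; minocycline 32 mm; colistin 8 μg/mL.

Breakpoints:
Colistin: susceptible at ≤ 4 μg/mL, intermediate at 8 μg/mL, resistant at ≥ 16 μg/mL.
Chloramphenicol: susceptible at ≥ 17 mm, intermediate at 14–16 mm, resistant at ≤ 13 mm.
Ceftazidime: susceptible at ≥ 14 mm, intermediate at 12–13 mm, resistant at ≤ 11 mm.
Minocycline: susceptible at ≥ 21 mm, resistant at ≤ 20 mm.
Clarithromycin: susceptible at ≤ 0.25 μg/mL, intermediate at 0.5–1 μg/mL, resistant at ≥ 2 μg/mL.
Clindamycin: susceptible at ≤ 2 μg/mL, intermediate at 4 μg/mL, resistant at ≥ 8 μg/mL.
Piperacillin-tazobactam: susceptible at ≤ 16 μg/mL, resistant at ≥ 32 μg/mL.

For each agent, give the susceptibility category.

R, R, R, R, R, S, I

Ceftazidime 8 mm: ≤ 11 mm → resistant
Piperacillin-tazobactam 256 μg/mL: ≥ 32 μg/mL — R
Clindamycin: 8 μg/mL is ≥ 8 μg/mL ⇒ resistant
Chloramphenicol: 10 mm is ≤ 13 mm — Resistant
Clarithromycin 16 μg/mL: ≥ 2 μg/mL ⇒ R
Minocycline 32 mm: ≥ 21 mm → S
Colistin: 8 μg/mL is = 8 μg/mL → intermediate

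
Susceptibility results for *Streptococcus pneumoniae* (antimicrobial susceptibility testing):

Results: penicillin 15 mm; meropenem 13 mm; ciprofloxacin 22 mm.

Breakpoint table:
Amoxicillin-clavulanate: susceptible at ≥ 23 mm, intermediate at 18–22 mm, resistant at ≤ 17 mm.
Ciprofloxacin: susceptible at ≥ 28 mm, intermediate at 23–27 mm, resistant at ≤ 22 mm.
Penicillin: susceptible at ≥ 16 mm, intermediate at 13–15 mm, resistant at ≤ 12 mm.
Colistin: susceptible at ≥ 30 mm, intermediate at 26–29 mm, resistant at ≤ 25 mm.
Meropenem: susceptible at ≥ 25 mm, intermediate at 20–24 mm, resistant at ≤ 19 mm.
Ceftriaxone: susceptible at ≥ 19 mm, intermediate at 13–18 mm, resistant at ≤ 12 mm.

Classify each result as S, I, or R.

I, R, R

Penicillin: 15 mm is in 13–15 mm ⇒ intermediate
Meropenem: 13 mm is ≤ 19 mm — resistant
Ciprofloxacin: 22 mm is ≤ 22 mm → R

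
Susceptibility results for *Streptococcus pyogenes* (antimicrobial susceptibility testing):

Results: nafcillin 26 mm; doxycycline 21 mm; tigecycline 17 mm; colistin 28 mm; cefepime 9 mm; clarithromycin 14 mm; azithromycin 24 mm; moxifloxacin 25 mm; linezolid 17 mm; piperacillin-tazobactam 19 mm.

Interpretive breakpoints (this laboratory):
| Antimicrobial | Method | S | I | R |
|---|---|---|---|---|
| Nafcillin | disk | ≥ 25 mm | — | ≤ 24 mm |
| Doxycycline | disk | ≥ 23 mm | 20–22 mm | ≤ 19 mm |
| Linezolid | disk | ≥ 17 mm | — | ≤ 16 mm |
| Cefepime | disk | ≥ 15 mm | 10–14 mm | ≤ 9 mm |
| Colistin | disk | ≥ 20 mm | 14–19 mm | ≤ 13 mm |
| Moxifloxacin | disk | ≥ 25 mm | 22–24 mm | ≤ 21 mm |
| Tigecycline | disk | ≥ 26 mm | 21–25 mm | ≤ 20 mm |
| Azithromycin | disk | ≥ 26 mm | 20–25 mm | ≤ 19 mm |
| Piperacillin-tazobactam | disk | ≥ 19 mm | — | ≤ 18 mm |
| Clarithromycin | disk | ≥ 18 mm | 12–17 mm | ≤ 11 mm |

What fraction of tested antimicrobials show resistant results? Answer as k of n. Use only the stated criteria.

Nafcillin 26 mm: ≥ 25 mm — S
Doxycycline 21 mm: in 20–22 mm ⇒ I
Tigecycline 17 mm: ≤ 20 mm — resistant
Colistin (28 mm) ≥ 20 mm → Susceptible
Cefepime 9 mm: ≤ 9 mm ⇒ Resistant
Clarithromycin: 14 mm is in 12–17 mm ⇒ Intermediate
Azithromycin 24 mm: in 20–25 mm ⇒ I
Moxifloxacin: 25 mm is ≥ 25 mm ⇒ Susceptible
Linezolid 17 mm: ≥ 17 mm ⇒ S
Piperacillin-tazobactam (19 mm) ≥ 19 mm — S
Resistant: 2/10

2 of 10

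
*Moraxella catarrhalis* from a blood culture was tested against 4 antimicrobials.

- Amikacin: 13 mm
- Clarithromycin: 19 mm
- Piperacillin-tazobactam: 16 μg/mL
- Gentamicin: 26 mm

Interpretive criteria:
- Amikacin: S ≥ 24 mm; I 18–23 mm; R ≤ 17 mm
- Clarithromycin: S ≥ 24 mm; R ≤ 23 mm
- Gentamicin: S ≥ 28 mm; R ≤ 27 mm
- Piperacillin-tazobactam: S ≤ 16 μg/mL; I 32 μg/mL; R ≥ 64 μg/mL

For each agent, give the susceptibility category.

Amikacin: 13 mm is ≤ 17 mm ⇒ Resistant
Clarithromycin 19 mm: ≤ 23 mm → Resistant
Piperacillin-tazobactam: 16 μg/mL is ≤ 16 μg/mL ⇒ S
Gentamicin (26 mm) ≤ 27 mm ⇒ Resistant

R, R, S, R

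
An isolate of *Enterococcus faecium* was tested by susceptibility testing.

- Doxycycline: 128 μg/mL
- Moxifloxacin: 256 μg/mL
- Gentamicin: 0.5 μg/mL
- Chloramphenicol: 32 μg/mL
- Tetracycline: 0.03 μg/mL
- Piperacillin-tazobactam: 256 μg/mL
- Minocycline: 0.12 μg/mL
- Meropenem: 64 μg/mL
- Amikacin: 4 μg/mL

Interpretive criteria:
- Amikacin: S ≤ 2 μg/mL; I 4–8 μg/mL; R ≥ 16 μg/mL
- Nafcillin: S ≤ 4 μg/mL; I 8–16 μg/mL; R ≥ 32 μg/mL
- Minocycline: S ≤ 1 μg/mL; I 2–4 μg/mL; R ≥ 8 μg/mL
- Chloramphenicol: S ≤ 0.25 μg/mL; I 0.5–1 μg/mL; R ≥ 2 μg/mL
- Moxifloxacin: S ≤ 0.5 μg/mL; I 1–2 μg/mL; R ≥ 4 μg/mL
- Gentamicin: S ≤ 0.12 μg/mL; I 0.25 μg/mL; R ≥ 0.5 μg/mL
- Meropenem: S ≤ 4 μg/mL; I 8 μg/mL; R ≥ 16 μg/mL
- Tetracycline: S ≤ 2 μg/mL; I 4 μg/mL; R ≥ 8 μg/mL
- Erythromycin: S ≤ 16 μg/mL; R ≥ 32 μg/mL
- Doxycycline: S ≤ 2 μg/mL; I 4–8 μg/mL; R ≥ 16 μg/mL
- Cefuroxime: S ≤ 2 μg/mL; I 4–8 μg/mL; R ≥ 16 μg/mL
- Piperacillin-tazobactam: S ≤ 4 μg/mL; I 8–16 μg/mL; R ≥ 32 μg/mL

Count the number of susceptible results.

Doxycycline 128 μg/mL: ≥ 16 μg/mL → R
Moxifloxacin (256 μg/mL) ≥ 4 μg/mL → resistant
Gentamicin 0.5 μg/mL: ≥ 0.5 μg/mL — Resistant
Chloramphenicol 32 μg/mL: ≥ 2 μg/mL — R
Tetracycline 0.03 μg/mL: ≤ 2 μg/mL — Susceptible
Piperacillin-tazobactam 256 μg/mL: ≥ 32 μg/mL — resistant
Minocycline: 0.12 μg/mL is ≤ 1 μg/mL → susceptible
Meropenem 64 μg/mL: ≥ 16 μg/mL ⇒ R
Amikacin (4 μg/mL) in 4–8 μg/mL ⇒ I
Susceptible: 2

2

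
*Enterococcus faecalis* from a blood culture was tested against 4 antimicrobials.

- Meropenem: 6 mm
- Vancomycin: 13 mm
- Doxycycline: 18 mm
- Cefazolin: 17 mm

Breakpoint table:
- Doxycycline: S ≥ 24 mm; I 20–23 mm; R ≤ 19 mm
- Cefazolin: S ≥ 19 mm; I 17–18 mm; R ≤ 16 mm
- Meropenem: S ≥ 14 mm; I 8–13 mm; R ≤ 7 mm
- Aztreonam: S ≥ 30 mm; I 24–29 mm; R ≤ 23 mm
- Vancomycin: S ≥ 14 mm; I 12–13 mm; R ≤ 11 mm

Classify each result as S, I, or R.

Meropenem: 6 mm is ≤ 7 mm — Resistant
Vancomycin (13 mm) in 12–13 mm → Intermediate
Doxycycline 18 mm: ≤ 19 mm — R
Cefazolin (17 mm) in 17–18 mm — I

R, I, R, I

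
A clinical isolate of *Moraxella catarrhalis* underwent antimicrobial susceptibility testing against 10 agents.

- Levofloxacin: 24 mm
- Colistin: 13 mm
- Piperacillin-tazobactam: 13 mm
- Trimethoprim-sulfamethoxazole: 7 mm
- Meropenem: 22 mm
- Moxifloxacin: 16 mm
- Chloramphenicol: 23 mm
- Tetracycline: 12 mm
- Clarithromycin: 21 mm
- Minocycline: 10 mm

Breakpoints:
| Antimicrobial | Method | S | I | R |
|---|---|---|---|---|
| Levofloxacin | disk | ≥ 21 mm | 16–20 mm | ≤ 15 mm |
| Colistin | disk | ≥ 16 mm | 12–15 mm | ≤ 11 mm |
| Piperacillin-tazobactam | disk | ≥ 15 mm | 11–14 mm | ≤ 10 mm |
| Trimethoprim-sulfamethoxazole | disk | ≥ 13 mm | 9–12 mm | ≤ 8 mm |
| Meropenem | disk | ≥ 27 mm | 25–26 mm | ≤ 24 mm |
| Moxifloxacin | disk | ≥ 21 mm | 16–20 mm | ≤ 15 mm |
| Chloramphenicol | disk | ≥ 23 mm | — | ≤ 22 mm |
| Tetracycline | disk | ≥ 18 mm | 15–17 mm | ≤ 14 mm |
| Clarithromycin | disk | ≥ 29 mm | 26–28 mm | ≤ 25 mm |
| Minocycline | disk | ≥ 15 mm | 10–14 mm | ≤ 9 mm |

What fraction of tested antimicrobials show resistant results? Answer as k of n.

4 of 10

Levofloxacin 24 mm: ≥ 21 mm ⇒ S
Colistin (13 mm) in 12–15 mm — I
Piperacillin-tazobactam 13 mm: in 11–14 mm ⇒ Intermediate
Trimethoprim-sulfamethoxazole: 7 mm is ≤ 8 mm — R
Meropenem (22 mm) ≤ 24 mm ⇒ resistant
Moxifloxacin (16 mm) in 16–20 mm — I
Chloramphenicol 23 mm: ≥ 23 mm ⇒ susceptible
Tetracycline 12 mm: ≤ 14 mm → Resistant
Clarithromycin: 21 mm is ≤ 25 mm — R
Minocycline 10 mm: in 10–14 mm ⇒ Intermediate
Resistant: 4/10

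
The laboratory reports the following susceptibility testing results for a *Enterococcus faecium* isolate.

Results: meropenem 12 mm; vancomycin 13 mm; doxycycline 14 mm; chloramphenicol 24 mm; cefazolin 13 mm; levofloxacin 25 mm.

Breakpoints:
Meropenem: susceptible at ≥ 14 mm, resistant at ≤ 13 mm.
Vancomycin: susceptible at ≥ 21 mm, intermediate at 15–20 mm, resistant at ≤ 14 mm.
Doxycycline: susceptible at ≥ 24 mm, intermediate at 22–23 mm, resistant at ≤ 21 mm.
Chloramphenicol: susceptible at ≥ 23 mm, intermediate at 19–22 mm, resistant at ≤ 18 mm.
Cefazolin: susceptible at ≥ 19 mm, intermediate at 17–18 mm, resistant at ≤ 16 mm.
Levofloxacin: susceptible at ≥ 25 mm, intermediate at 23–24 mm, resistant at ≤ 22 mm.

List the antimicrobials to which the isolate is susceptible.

Meropenem 12 mm: ≤ 13 mm ⇒ Resistant
Vancomycin 13 mm: ≤ 14 mm → resistant
Doxycycline 14 mm: ≤ 21 mm ⇒ resistant
Chloramphenicol: 24 mm is ≥ 23 mm — susceptible
Cefazolin (13 mm) ≤ 16 mm → R
Levofloxacin: 25 mm is ≥ 25 mm — S

chloramphenicol, levofloxacin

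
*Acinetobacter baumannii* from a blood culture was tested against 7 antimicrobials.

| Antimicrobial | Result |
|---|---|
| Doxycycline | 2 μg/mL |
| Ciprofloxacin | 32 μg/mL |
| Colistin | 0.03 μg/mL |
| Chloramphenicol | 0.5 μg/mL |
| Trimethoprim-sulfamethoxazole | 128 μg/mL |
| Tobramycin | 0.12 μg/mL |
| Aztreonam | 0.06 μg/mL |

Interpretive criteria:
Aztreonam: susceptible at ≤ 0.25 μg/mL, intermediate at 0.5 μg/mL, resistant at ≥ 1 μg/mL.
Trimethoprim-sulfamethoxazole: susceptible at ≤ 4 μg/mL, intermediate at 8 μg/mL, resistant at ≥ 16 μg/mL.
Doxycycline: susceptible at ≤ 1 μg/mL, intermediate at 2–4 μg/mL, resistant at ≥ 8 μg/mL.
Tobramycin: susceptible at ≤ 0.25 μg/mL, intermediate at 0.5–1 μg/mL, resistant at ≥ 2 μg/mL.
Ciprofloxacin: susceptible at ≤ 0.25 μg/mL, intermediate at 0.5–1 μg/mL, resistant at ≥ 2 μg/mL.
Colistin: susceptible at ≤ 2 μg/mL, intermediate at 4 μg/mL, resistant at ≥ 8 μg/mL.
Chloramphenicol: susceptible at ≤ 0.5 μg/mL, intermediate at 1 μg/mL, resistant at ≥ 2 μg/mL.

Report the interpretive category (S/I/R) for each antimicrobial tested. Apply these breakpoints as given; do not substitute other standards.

Doxycycline (2 μg/mL) in 2–4 μg/mL → Intermediate
Ciprofloxacin (32 μg/mL) ≥ 2 μg/mL ⇒ resistant
Colistin: 0.03 μg/mL is ≤ 2 μg/mL ⇒ susceptible
Chloramphenicol: 0.5 μg/mL is ≤ 0.5 μg/mL — S
Trimethoprim-sulfamethoxazole 128 μg/mL: ≥ 16 μg/mL → R
Tobramycin (0.12 μg/mL) ≤ 0.25 μg/mL — S
Aztreonam 0.06 μg/mL: ≤ 0.25 μg/mL — S

I, R, S, S, R, S, S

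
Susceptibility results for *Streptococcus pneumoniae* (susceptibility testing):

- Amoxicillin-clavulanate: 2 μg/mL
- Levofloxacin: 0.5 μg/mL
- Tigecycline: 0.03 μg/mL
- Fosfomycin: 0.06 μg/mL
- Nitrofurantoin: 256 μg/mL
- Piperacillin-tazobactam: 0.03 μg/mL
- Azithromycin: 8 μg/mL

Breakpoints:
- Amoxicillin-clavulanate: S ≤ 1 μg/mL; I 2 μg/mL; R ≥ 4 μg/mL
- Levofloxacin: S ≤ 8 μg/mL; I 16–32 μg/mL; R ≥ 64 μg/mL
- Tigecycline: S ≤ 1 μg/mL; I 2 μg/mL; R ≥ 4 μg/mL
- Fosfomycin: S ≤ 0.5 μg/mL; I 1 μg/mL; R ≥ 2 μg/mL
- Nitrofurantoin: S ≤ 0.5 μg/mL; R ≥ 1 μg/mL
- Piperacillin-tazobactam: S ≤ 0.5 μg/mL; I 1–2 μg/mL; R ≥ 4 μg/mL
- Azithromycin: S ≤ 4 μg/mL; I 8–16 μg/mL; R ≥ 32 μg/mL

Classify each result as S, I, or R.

Amoxicillin-clavulanate (2 μg/mL) = 2 μg/mL ⇒ Intermediate
Levofloxacin (0.5 μg/mL) ≤ 8 μg/mL — Susceptible
Tigecycline: 0.03 μg/mL is ≤ 1 μg/mL ⇒ Susceptible
Fosfomycin (0.06 μg/mL) ≤ 0.5 μg/mL → susceptible
Nitrofurantoin 256 μg/mL: ≥ 1 μg/mL ⇒ resistant
Piperacillin-tazobactam (0.03 μg/mL) ≤ 0.5 μg/mL ⇒ S
Azithromycin (8 μg/mL) in 8–16 μg/mL → I

I, S, S, S, R, S, I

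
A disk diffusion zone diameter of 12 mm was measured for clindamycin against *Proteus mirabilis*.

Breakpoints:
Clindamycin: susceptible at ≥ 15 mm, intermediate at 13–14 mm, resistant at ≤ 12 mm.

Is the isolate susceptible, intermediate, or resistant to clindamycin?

Clindamycin: 12 mm is ≤ 12 mm ⇒ R

R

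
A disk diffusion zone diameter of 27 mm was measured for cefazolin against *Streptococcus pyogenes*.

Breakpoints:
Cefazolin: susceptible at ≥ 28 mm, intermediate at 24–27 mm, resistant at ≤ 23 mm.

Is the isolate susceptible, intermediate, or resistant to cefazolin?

Cefazolin 27 mm: in 24–27 mm — Intermediate

Intermediate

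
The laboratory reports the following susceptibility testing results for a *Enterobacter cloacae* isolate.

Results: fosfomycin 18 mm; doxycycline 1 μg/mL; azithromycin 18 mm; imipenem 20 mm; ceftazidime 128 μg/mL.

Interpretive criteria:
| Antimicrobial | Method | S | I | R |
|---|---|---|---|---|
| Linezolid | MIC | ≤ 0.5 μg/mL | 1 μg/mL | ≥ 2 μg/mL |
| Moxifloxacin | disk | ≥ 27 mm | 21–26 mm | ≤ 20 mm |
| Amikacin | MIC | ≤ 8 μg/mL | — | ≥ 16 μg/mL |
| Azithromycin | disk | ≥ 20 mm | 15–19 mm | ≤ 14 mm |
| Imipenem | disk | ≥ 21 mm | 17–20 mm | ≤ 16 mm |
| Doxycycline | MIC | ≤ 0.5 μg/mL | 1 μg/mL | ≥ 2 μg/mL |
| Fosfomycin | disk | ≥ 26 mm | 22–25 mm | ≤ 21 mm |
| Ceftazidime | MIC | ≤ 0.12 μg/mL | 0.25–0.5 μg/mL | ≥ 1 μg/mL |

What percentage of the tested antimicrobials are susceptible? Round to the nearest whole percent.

0%

Fosfomycin (18 mm) ≤ 21 mm → Resistant
Doxycycline: 1 μg/mL is = 1 μg/mL → Intermediate
Azithromycin: 18 mm is in 15–19 mm → I
Imipenem: 20 mm is in 17–20 mm → I
Ceftazidime 128 μg/mL: ≥ 1 μg/mL — resistant
Susceptible: 0/5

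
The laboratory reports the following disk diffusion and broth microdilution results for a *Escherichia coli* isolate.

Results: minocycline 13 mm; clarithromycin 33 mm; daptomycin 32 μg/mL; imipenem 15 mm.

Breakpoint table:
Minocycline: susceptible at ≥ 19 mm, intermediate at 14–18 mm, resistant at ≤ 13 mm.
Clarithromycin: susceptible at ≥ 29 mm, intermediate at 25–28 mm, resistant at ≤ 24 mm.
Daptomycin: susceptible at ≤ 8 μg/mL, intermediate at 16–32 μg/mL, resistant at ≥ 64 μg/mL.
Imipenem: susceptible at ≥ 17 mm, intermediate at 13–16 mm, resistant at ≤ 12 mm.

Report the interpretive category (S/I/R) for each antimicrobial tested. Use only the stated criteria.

R, S, I, I

Minocycline (13 mm) ≤ 13 mm — resistant
Clarithromycin: 33 mm is ≥ 29 mm — S
Daptomycin (32 μg/mL) in 16–32 μg/mL ⇒ I
Imipenem (15 mm) in 13–16 mm ⇒ intermediate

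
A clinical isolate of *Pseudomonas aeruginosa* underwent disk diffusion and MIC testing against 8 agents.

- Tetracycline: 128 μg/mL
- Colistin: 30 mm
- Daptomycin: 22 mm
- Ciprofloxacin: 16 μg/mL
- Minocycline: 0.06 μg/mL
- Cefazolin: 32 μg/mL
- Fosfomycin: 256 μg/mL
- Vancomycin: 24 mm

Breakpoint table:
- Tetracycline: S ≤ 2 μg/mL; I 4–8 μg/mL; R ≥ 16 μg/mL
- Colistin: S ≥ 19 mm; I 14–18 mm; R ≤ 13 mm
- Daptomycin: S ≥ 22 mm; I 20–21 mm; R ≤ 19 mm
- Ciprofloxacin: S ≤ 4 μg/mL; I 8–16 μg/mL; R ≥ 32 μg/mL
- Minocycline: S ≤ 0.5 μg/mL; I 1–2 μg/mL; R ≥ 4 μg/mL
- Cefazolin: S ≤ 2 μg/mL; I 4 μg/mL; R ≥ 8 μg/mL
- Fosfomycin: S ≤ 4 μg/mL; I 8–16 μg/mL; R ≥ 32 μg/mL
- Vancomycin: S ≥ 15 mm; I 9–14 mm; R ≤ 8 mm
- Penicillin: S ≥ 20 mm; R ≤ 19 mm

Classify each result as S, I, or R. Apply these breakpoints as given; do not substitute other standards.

R, S, S, I, S, R, R, S

Tetracycline 128 μg/mL: ≥ 16 μg/mL ⇒ R
Colistin: 30 mm is ≥ 19 mm ⇒ S
Daptomycin (22 mm) ≥ 22 mm ⇒ susceptible
Ciprofloxacin (16 μg/mL) in 8–16 μg/mL → intermediate
Minocycline 0.06 μg/mL: ≤ 0.5 μg/mL — susceptible
Cefazolin 32 μg/mL: ≥ 8 μg/mL — R
Fosfomycin 256 μg/mL: ≥ 32 μg/mL ⇒ resistant
Vancomycin 24 mm: ≥ 15 mm — susceptible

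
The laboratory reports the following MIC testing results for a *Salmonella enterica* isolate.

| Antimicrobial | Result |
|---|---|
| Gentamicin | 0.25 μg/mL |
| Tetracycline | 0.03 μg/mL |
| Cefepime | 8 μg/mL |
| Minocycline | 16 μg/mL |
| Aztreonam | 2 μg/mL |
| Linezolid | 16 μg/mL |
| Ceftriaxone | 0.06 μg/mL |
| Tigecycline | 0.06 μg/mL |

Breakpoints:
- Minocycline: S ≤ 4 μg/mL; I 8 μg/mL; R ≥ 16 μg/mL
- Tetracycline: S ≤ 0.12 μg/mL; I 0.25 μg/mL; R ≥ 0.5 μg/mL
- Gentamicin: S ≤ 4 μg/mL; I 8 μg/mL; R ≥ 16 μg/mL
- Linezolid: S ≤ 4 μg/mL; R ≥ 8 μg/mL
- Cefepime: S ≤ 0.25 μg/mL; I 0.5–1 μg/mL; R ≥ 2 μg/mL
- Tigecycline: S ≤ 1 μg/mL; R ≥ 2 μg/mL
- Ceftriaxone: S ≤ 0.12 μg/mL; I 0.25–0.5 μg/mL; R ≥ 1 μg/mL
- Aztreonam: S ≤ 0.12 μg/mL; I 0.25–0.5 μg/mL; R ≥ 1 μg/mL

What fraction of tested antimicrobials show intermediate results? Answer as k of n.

Gentamicin 0.25 μg/mL: ≤ 4 μg/mL ⇒ susceptible
Tetracycline (0.03 μg/mL) ≤ 0.12 μg/mL — S
Cefepime 8 μg/mL: ≥ 2 μg/mL — R
Minocycline (16 μg/mL) ≥ 16 μg/mL → R
Aztreonam (2 μg/mL) ≥ 1 μg/mL ⇒ resistant
Linezolid: 16 μg/mL is ≥ 8 μg/mL → R
Ceftriaxone (0.06 μg/mL) ≤ 0.12 μg/mL ⇒ susceptible
Tigecycline 0.06 μg/mL: ≤ 1 μg/mL — S
Intermediate: 0/8

0 of 8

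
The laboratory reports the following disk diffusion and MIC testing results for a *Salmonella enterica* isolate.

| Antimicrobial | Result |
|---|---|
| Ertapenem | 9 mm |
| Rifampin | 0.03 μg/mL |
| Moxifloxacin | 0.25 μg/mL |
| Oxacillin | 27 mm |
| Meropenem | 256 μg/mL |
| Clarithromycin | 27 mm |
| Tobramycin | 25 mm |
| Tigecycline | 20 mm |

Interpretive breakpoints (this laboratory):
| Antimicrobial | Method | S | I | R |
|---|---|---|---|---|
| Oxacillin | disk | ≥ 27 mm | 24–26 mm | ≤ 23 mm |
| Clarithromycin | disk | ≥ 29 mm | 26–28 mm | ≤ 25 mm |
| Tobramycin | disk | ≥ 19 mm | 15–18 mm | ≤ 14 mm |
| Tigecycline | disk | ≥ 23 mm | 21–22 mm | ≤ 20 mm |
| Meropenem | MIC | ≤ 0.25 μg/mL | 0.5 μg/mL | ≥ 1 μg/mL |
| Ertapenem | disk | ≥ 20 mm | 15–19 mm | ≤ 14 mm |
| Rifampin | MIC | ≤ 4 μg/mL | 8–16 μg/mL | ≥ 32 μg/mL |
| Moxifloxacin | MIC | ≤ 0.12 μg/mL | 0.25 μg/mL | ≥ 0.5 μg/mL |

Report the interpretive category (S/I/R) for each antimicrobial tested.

R, S, I, S, R, I, S, R

Ertapenem (9 mm) ≤ 14 mm ⇒ Resistant
Rifampin (0.03 μg/mL) ≤ 4 μg/mL ⇒ susceptible
Moxifloxacin (0.25 μg/mL) = 0.25 μg/mL ⇒ I
Oxacillin: 27 mm is ≥ 27 mm — S
Meropenem 256 μg/mL: ≥ 1 μg/mL → resistant
Clarithromycin 27 mm: in 26–28 mm → Intermediate
Tobramycin 25 mm: ≥ 19 mm — susceptible
Tigecycline 20 mm: ≤ 20 mm — R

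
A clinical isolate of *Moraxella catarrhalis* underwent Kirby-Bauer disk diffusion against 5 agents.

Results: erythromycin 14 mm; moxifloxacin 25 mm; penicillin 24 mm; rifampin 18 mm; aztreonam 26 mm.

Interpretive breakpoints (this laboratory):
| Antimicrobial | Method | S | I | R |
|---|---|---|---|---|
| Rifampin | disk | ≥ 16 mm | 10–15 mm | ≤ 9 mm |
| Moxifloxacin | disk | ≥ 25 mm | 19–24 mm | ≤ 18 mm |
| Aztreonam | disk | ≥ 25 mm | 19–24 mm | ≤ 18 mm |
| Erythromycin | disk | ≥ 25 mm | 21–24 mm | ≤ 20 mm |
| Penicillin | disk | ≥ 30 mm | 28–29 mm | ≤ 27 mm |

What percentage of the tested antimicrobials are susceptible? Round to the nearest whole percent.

Erythromycin: 14 mm is ≤ 20 mm ⇒ Resistant
Moxifloxacin 25 mm: ≥ 25 mm ⇒ Susceptible
Penicillin 24 mm: ≤ 27 mm → R
Rifampin 18 mm: ≥ 16 mm ⇒ S
Aztreonam (26 mm) ≥ 25 mm — Susceptible
Susceptible: 3/5

60%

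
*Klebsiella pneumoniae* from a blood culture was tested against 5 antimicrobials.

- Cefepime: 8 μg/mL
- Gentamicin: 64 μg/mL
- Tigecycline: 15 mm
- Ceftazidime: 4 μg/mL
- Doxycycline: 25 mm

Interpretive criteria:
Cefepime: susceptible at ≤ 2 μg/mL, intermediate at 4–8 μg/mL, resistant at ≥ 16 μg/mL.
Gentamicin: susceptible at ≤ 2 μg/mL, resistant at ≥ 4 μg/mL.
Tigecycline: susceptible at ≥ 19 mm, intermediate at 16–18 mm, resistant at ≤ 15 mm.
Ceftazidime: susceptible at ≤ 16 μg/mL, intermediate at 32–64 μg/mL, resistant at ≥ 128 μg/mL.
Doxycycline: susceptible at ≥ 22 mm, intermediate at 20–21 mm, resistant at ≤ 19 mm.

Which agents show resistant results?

Cefepime: 8 μg/mL is in 4–8 μg/mL — I
Gentamicin 64 μg/mL: ≥ 4 μg/mL — R
Tigecycline: 15 mm is ≤ 15 mm → Resistant
Ceftazidime 4 μg/mL: ≤ 16 μg/mL → susceptible
Doxycycline 25 mm: ≥ 22 mm → S

gentamicin, tigecycline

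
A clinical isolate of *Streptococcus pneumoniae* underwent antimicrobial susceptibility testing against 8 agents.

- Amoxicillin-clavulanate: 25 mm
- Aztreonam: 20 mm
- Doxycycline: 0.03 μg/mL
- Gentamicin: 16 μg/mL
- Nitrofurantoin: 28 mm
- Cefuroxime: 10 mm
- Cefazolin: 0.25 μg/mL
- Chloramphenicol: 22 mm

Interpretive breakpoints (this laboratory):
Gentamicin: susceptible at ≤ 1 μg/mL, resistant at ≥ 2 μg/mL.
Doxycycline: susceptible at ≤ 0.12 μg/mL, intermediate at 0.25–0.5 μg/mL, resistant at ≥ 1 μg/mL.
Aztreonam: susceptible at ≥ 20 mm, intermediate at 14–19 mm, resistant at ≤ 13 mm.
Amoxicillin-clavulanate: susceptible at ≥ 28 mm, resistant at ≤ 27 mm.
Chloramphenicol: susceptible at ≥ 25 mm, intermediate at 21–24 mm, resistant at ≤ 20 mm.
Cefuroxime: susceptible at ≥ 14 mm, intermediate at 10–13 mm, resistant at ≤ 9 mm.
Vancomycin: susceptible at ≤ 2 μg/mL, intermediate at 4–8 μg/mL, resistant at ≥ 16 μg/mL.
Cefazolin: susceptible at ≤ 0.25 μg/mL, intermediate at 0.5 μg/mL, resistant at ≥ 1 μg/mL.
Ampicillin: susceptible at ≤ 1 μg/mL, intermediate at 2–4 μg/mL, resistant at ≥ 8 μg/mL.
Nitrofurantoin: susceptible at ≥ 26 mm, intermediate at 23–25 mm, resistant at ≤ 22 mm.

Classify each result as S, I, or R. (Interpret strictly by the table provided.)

R, S, S, R, S, I, S, I

Amoxicillin-clavulanate: 25 mm is ≤ 27 mm — resistant
Aztreonam (20 mm) ≥ 20 mm → S
Doxycycline: 0.03 μg/mL is ≤ 0.12 μg/mL — Susceptible
Gentamicin: 16 μg/mL is ≥ 2 μg/mL → Resistant
Nitrofurantoin (28 mm) ≥ 26 mm → susceptible
Cefuroxime 10 mm: in 10–13 mm → intermediate
Cefazolin: 0.25 μg/mL is ≤ 0.25 μg/mL ⇒ S
Chloramphenicol 22 mm: in 21–24 mm ⇒ intermediate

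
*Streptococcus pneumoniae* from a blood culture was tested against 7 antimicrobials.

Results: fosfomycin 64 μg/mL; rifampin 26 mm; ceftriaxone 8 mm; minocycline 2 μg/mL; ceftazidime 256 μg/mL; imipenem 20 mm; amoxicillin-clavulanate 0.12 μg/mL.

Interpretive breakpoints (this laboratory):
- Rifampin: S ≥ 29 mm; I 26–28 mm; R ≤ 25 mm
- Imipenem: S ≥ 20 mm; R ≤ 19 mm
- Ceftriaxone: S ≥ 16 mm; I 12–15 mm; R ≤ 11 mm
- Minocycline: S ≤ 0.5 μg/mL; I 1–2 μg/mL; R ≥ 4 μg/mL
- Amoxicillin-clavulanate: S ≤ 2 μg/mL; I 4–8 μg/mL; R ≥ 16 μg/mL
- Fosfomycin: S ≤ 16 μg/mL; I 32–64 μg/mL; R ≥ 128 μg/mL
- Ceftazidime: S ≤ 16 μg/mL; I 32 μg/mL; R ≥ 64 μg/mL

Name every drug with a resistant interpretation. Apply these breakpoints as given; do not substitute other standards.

Fosfomycin (64 μg/mL) in 32–64 μg/mL → I
Rifampin: 26 mm is in 26–28 mm ⇒ I
Ceftriaxone: 8 mm is ≤ 11 mm → Resistant
Minocycline 2 μg/mL: in 1–2 μg/mL ⇒ intermediate
Ceftazidime 256 μg/mL: ≥ 64 μg/mL → R
Imipenem 20 mm: ≥ 20 mm — susceptible
Amoxicillin-clavulanate: 0.12 μg/mL is ≤ 2 μg/mL ⇒ susceptible

ceftriaxone, ceftazidime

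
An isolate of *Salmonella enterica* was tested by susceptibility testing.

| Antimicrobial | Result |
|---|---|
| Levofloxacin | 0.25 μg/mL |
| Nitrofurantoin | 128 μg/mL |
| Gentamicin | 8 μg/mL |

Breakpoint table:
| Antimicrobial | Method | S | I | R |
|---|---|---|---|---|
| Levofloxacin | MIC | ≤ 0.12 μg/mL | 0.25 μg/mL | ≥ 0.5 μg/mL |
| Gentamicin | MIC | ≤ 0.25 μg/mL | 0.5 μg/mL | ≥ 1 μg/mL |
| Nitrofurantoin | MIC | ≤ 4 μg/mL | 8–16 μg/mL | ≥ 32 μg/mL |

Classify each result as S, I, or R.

Levofloxacin 0.25 μg/mL: = 0.25 μg/mL — Intermediate
Nitrofurantoin (128 μg/mL) ≥ 32 μg/mL → resistant
Gentamicin: 8 μg/mL is ≥ 1 μg/mL → R

I, R, R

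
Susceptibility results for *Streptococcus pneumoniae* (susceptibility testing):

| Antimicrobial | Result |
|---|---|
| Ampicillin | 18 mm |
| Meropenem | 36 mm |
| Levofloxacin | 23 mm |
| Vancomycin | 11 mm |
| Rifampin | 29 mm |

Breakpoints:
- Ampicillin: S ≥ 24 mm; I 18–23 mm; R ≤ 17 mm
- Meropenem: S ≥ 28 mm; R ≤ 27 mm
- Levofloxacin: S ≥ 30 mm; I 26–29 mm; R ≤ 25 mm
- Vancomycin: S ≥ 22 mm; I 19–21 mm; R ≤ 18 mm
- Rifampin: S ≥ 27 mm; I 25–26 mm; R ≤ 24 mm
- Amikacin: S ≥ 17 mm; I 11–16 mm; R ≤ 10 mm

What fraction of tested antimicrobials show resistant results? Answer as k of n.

Ampicillin 18 mm: in 18–23 mm ⇒ intermediate
Meropenem 36 mm: ≥ 28 mm → Susceptible
Levofloxacin: 23 mm is ≤ 25 mm → R
Vancomycin 11 mm: ≤ 18 mm → R
Rifampin: 29 mm is ≥ 27 mm → susceptible
Resistant: 2/5

2 of 5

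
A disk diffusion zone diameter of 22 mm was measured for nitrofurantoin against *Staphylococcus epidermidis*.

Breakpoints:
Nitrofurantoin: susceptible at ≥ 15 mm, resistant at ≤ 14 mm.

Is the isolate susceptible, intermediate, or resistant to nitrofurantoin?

Nitrofurantoin: 22 mm is ≥ 15 mm ⇒ susceptible

S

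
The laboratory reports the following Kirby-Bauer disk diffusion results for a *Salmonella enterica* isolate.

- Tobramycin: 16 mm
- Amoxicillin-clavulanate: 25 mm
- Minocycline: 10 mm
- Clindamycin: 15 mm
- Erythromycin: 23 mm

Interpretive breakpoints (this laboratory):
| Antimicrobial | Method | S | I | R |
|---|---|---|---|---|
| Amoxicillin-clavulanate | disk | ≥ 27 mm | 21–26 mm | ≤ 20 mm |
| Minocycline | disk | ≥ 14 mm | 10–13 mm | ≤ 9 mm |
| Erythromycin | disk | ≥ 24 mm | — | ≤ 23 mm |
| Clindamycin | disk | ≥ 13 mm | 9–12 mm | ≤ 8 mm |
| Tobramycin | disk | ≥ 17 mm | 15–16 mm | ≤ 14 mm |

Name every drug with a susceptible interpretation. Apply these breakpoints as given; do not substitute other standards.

Tobramycin: 16 mm is in 15–16 mm → I
Amoxicillin-clavulanate (25 mm) in 21–26 mm → intermediate
Minocycline 10 mm: in 10–13 mm → intermediate
Clindamycin (15 mm) ≥ 13 mm → S
Erythromycin: 23 mm is ≤ 23 mm ⇒ R

clindamycin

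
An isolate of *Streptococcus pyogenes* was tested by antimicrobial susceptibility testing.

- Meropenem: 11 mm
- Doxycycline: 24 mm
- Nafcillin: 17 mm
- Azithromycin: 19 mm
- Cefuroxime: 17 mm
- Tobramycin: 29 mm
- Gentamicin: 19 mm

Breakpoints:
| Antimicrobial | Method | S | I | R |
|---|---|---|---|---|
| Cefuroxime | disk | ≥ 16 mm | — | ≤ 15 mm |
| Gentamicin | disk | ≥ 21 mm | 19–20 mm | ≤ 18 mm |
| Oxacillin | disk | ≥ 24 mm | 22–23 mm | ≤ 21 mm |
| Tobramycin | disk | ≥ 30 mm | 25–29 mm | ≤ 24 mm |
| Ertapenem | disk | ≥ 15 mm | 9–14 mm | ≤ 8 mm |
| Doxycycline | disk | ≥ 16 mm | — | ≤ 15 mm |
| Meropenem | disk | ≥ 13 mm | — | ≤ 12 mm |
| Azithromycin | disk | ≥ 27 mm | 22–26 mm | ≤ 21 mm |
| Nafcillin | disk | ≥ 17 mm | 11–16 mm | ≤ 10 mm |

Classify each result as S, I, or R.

Meropenem: 11 mm is ≤ 12 mm ⇒ R
Doxycycline 24 mm: ≥ 16 mm → Susceptible
Nafcillin: 17 mm is ≥ 17 mm → Susceptible
Azithromycin: 19 mm is ≤ 21 mm → resistant
Cefuroxime (17 mm) ≥ 16 mm ⇒ S
Tobramycin (29 mm) in 25–29 mm ⇒ intermediate
Gentamicin 19 mm: in 19–20 mm → Intermediate

R, S, S, R, S, I, I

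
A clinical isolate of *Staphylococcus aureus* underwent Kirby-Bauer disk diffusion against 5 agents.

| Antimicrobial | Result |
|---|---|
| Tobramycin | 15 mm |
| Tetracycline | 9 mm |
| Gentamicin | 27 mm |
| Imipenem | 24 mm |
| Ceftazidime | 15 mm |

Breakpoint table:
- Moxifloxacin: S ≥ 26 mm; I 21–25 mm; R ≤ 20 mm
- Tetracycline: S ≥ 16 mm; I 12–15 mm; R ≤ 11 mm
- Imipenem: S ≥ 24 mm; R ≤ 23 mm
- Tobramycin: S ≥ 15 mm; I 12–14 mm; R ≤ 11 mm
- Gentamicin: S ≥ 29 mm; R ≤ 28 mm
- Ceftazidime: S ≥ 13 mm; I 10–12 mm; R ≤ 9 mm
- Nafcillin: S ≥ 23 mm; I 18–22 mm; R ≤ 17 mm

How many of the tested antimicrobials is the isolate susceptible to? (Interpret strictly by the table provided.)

3

Tobramycin 15 mm: ≥ 15 mm → Susceptible
Tetracycline 9 mm: ≤ 11 mm — R
Gentamicin (27 mm) ≤ 28 mm → resistant
Imipenem: 24 mm is ≥ 24 mm ⇒ S
Ceftazidime 15 mm: ≥ 13 mm — S
Susceptible: 3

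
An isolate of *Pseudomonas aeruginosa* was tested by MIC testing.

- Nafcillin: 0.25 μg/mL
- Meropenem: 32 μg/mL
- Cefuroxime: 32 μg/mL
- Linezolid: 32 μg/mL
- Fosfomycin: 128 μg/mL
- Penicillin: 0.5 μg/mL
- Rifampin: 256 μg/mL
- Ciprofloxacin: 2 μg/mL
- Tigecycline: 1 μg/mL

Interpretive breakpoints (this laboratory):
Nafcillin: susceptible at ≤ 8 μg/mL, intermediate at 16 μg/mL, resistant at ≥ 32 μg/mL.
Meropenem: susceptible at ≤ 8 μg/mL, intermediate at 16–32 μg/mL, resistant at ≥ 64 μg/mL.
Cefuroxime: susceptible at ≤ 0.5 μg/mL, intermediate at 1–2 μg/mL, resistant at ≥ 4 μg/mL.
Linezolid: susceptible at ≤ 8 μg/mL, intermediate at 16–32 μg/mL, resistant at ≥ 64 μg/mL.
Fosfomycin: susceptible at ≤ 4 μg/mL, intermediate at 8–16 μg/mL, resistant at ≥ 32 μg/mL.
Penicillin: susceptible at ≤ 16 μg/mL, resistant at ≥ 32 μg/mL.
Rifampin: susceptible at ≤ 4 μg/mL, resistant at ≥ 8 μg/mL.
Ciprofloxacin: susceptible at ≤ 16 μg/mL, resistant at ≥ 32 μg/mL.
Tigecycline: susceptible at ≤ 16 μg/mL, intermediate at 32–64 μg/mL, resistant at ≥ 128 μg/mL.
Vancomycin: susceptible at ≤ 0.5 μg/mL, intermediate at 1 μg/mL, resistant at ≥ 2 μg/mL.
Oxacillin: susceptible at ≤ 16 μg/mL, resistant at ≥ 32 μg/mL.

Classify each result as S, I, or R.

S, I, R, I, R, S, R, S, S

Nafcillin 0.25 μg/mL: ≤ 8 μg/mL ⇒ S
Meropenem 32 μg/mL: in 16–32 μg/mL ⇒ Intermediate
Cefuroxime (32 μg/mL) ≥ 4 μg/mL → resistant
Linezolid (32 μg/mL) in 16–32 μg/mL ⇒ I
Fosfomycin (128 μg/mL) ≥ 32 μg/mL → R
Penicillin: 0.5 μg/mL is ≤ 16 μg/mL ⇒ S
Rifampin: 256 μg/mL is ≥ 8 μg/mL ⇒ Resistant
Ciprofloxacin (2 μg/mL) ≤ 16 μg/mL ⇒ S
Tigecycline (1 μg/mL) ≤ 16 μg/mL — susceptible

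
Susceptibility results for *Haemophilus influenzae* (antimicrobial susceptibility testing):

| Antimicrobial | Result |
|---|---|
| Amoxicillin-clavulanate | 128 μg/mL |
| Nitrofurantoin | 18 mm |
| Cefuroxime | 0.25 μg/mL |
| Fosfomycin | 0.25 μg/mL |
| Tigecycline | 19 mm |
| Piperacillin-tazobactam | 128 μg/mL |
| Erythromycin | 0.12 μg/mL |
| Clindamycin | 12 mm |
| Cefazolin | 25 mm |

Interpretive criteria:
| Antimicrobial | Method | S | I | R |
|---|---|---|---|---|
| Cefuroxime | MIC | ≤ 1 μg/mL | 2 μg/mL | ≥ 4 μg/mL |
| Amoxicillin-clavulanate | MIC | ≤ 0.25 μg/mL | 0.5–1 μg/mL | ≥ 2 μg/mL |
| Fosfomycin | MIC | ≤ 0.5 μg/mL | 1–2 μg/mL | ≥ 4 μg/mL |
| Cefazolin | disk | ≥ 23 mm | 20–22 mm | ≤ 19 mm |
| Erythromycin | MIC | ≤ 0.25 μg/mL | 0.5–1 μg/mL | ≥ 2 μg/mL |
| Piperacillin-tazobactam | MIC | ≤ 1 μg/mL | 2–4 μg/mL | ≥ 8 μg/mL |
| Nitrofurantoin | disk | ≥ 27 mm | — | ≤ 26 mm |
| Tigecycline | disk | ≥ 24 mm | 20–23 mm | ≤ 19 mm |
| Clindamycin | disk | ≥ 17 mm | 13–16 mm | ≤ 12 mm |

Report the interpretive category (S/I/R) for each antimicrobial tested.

R, R, S, S, R, R, S, R, S

Amoxicillin-clavulanate (128 μg/mL) ≥ 2 μg/mL → R
Nitrofurantoin (18 mm) ≤ 26 mm → resistant
Cefuroxime (0.25 μg/mL) ≤ 1 μg/mL → Susceptible
Fosfomycin (0.25 μg/mL) ≤ 0.5 μg/mL → Susceptible
Tigecycline (19 mm) ≤ 19 mm → Resistant
Piperacillin-tazobactam 128 μg/mL: ≥ 8 μg/mL → R
Erythromycin 0.12 μg/mL: ≤ 0.25 μg/mL ⇒ Susceptible
Clindamycin (12 mm) ≤ 12 mm → R
Cefazolin 25 mm: ≥ 23 mm ⇒ Susceptible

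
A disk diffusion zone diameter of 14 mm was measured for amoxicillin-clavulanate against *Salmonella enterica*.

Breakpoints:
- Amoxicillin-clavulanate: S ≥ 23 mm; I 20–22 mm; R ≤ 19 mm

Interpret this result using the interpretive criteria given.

Resistant

Amoxicillin-clavulanate (14 mm) ≤ 19 mm → Resistant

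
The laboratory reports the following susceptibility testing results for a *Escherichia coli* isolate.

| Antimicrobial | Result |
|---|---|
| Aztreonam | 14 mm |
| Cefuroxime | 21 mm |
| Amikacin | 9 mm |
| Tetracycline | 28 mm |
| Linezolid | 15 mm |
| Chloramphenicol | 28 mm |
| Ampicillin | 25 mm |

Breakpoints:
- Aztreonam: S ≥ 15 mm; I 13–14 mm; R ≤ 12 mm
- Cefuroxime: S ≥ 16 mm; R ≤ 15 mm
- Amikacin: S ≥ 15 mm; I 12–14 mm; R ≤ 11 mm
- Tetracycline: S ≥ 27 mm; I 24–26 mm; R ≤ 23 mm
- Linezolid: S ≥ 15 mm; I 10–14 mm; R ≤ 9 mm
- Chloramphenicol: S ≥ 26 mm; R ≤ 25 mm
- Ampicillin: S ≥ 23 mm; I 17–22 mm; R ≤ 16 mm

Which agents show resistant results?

Aztreonam (14 mm) in 13–14 mm → intermediate
Cefuroxime 21 mm: ≥ 16 mm — Susceptible
Amikacin (9 mm) ≤ 11 mm ⇒ resistant
Tetracycline 28 mm: ≥ 27 mm ⇒ Susceptible
Linezolid 15 mm: ≥ 15 mm → S
Chloramphenicol 28 mm: ≥ 26 mm → susceptible
Ampicillin 25 mm: ≥ 23 mm ⇒ susceptible

amikacin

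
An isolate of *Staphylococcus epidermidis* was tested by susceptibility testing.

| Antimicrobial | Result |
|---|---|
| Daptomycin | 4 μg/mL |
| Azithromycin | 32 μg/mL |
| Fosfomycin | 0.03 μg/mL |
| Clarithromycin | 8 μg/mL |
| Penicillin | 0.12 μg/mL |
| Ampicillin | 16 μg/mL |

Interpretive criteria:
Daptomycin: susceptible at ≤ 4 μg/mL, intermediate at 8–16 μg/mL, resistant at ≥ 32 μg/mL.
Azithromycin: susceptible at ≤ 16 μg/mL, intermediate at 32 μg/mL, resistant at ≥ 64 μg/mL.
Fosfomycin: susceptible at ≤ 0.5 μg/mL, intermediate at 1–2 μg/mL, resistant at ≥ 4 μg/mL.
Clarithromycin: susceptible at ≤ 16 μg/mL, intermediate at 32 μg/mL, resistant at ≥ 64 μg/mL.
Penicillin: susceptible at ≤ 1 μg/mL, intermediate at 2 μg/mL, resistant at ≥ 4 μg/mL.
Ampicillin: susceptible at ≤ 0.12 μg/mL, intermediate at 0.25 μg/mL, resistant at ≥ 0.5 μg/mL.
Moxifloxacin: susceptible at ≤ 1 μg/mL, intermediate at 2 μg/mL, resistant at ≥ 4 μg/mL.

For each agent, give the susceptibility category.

S, I, S, S, S, R

Daptomycin: 4 μg/mL is ≤ 4 μg/mL ⇒ susceptible
Azithromycin: 32 μg/mL is = 32 μg/mL — Intermediate
Fosfomycin: 0.03 μg/mL is ≤ 0.5 μg/mL → S
Clarithromycin (8 μg/mL) ≤ 16 μg/mL → Susceptible
Penicillin 0.12 μg/mL: ≤ 1 μg/mL ⇒ Susceptible
Ampicillin 16 μg/mL: ≥ 0.5 μg/mL ⇒ resistant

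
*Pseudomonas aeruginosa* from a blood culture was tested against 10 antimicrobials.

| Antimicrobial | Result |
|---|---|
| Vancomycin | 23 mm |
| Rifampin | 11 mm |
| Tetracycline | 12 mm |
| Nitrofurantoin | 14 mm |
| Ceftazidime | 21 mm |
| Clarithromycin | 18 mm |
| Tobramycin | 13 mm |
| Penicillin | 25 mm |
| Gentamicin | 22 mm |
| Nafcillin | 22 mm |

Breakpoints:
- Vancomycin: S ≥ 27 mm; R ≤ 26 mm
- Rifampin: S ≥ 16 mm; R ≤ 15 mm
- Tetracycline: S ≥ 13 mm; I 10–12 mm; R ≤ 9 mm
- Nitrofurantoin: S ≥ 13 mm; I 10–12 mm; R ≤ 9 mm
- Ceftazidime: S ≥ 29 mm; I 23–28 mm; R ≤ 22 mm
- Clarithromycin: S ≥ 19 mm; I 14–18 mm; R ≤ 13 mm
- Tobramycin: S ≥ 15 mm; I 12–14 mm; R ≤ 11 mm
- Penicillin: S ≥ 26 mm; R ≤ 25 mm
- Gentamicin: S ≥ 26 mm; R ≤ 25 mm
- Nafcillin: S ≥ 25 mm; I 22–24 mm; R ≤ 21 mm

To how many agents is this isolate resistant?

5

Vancomycin (23 mm) ≤ 26 mm — Resistant
Rifampin (11 mm) ≤ 15 mm ⇒ R
Tetracycline: 12 mm is in 10–12 mm ⇒ Intermediate
Nitrofurantoin (14 mm) ≥ 13 mm — Susceptible
Ceftazidime (21 mm) ≤ 22 mm → resistant
Clarithromycin: 18 mm is in 14–18 mm — I
Tobramycin 13 mm: in 12–14 mm — I
Penicillin (25 mm) ≤ 25 mm — R
Gentamicin 22 mm: ≤ 25 mm — R
Nafcillin: 22 mm is in 22–24 mm ⇒ I
Resistant: 5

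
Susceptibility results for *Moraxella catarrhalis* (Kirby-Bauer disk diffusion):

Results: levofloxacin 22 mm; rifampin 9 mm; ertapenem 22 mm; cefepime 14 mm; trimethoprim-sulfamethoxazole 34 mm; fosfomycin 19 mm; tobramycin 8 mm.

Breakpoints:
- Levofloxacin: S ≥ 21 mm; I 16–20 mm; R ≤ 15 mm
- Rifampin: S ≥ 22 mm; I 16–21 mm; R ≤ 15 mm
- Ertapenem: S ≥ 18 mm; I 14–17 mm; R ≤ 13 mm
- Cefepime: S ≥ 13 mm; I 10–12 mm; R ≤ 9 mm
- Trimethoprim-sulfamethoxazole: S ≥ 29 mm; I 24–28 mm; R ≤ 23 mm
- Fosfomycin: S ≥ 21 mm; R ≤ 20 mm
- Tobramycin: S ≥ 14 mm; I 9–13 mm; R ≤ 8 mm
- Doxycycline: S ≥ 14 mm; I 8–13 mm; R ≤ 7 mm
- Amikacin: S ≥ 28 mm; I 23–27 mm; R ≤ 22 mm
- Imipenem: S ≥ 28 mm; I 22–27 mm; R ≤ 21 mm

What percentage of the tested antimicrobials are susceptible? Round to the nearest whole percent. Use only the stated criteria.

Levofloxacin: 22 mm is ≥ 21 mm ⇒ S
Rifampin: 9 mm is ≤ 15 mm ⇒ R
Ertapenem: 22 mm is ≥ 18 mm — susceptible
Cefepime (14 mm) ≥ 13 mm ⇒ Susceptible
Trimethoprim-sulfamethoxazole: 34 mm is ≥ 29 mm → Susceptible
Fosfomycin 19 mm: ≤ 20 mm ⇒ Resistant
Tobramycin: 8 mm is ≤ 8 mm — Resistant
Susceptible: 4/7

57%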